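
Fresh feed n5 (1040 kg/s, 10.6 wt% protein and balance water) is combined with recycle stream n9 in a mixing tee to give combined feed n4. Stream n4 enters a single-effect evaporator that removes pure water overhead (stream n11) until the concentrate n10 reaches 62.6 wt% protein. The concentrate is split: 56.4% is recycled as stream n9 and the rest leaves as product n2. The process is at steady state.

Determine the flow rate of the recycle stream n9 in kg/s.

227.8 kg/s

Overall protein balance (none leaves overhead): protein in fresh feed = protein in product, i.e. 1040×0.106 = (1−0.564)·n10·0.626.
n10 = 110.24/(0.626×0.436) = 403.9 kg/s.
Recycle n9 = 0.564×403.9 = 227.8 kg/s.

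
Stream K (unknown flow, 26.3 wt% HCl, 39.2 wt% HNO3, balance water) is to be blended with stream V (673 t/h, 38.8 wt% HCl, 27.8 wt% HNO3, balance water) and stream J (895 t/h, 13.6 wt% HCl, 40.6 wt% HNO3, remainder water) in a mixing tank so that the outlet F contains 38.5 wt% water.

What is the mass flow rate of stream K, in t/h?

Let K be the unknown flow. Total out = 1568 + K.
water balance: 634.69 + 0.345·K = 0.385·(1568 + K)
(0.345 − 0.385)·K = 0.385×1568 − 634.69 = -31.012
K = -31.012 / -0.040 = 775.3 t/h

775.3 t/h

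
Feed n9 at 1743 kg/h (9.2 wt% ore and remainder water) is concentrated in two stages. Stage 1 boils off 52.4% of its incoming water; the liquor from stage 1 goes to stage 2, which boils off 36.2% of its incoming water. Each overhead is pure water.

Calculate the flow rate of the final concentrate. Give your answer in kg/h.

water in feed = 1743×0.908 = 1582.6 kg/h.
After stage 1: water left = (1−0.524)×1582.6 = 753.34; stream total = 913.69 kg/h.
After stage 2: water left = (1−0.362)×753.34 = 480.63; final concentrate = 640.99 kg/h.

641 kg/h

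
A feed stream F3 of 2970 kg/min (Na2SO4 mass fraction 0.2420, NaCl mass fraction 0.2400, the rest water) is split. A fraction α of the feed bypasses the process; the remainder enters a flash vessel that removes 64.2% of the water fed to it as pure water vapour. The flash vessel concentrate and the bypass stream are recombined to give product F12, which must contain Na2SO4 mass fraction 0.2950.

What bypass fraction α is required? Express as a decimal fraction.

0.460

All 2970×0.242 = 718.74 kg/min of Na2SO4 reaches F12, so F12 = 718.74/0.295 = 2436.4 kg/min and vapour = 533.59 kg/min.
The evaporator receives (1−α)·2970 of feed at 0.518 water and removes 0.642 of that water:
0.642×0.518×(1−α)×2970 = 533.59
(1−α) = 533.59/987.69 = 0.5402;  α = 0.4598.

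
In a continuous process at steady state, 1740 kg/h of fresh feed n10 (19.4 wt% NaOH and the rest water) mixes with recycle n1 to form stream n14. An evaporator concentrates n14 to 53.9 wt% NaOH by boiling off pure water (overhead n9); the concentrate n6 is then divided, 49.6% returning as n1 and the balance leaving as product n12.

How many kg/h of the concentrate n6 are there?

Overall NaOH balance (none leaves overhead): NaOH in fresh feed = NaOH in product, i.e. 1740×0.194 = (1−0.496)·n6·0.539.
n6 = 337.56/(0.539×0.504) = 1242.6 kg/h.

1243 kg/h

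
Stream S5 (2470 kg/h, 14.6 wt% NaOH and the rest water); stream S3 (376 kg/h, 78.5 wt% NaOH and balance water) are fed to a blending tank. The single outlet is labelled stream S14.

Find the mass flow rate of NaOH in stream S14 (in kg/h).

NaOH out = NaOH in = 2470×0.146 + 376×0.785 = 655.78 kg/h.

655.8 kg/h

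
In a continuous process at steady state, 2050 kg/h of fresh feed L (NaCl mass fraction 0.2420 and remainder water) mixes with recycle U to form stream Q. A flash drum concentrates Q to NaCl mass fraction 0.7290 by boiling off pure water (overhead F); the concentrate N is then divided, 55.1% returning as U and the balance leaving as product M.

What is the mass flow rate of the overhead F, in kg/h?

Overall NaCl balance (none leaves overhead): NaCl in fresh feed = NaCl in product, i.e. 2050×0.242 = (1−0.551)·N·0.729.
N = 496.1/(0.729×0.449) = 1515.6 kg/h.
Recycle U = 0.551×1515.6 = 835.12 kg/h.
Combined feed Q = 2050 + 835.12 = 2885.1 kg/h.
Overhead F = Q − N = 2885.1 − 1515.6 = 1369.5 kg/h.

1369 kg/h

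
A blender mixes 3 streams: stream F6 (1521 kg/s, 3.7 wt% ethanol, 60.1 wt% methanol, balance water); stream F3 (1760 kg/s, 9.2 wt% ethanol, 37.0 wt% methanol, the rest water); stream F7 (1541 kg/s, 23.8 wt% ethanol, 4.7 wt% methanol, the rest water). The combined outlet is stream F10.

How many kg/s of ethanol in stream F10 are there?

ethanol out = ethanol in = 1521×0.037 + 1760×0.092 + 1541×0.238 = 584.95 kg/s.

585 kg/s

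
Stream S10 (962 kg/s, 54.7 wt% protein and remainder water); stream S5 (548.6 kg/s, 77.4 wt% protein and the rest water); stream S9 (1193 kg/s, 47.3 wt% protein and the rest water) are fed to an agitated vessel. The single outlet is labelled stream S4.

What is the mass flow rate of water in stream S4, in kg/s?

1188 kg/s

water out = water in = 962×0.453 + 548.6×0.226 + 1193×0.527 = 1188.5 kg/s.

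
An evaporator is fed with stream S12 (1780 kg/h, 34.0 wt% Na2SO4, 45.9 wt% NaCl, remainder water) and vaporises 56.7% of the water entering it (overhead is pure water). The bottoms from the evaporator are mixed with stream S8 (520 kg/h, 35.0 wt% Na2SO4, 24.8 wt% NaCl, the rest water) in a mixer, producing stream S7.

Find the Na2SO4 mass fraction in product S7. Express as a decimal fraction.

0.375

Vapour removed = 0.567×0.201×1780 = 202.86 kg/h; concentrate = 1577.1 kg/h.
Na2SO4 reaching the mixer = 605.2 (from concentrate) + 520×0.350 = 787.2 kg/h.
Product flow = 1577.1 + 520 = 2097.1 kg/h; Na2SO4 fraction = 0.375.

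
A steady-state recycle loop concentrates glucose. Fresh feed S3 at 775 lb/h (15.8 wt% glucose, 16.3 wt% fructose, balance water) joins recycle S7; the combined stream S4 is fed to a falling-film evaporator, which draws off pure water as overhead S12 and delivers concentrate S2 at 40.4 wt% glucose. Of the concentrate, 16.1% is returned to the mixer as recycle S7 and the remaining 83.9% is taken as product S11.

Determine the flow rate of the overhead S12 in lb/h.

Overall glucose balance (none leaves overhead): glucose in fresh feed = glucose in product, i.e. 775×0.158 = (1−0.161)·S2·0.404.
S2 = 122.45/(0.404×0.839) = 361.26 lb/h.
Recycle S7 = 0.161×361.26 = 58.162 lb/h.
Combined feed S4 = 775 + 58.162 = 833.16 lb/h.
Overhead S12 = S4 − S2 = 833.16 − 361.26 = 471.91 lb/h.

471.9 lb/h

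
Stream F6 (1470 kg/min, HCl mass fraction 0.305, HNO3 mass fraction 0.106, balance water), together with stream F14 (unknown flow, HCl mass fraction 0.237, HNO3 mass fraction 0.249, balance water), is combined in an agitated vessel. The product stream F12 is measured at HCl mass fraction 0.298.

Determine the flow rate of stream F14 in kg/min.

Let F14 be the unknown flow. Total out = 1470 + F14.
HCl balance: 448.35 + 0.237·F14 = 0.298·(1470 + F14)
(0.237 − 0.298)·F14 = 0.298×1470 − 448.35 = -10.29
F14 = -10.29 / -0.061 = 168.69 kg/min

168.7 kg/min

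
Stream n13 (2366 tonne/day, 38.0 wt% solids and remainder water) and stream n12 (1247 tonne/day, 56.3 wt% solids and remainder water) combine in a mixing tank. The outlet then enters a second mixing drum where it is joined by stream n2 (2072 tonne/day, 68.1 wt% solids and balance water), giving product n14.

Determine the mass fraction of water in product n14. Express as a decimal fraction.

Overall, product flow = 5685 tonne/day.
water in = 2366×0.620 + 1247×0.437 + 2072×0.319 = 2672.8 tonne/day.
water fraction in n14 = 0.470.

0.470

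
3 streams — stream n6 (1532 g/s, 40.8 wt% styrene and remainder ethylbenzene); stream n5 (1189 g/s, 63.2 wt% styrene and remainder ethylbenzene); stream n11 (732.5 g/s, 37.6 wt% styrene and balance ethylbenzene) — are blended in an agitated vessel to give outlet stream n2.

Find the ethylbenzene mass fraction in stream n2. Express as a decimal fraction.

0.522

Total flow out = 1532 + 1189 + 732.5 = 3453.5 g/s.
ethylbenzene in = 1532×0.592 + 1189×0.368 + 732.5×0.624 = 1801.6 g/s.
ethylbenzene mass fraction in n2 = 1801.6/3453.5 = 0.522.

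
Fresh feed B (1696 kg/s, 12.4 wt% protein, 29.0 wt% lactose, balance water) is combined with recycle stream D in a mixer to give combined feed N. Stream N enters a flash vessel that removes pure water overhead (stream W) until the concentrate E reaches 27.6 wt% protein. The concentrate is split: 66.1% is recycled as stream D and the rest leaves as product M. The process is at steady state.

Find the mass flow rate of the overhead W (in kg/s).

Overall protein balance (none leaves overhead): protein in fresh feed = protein in product, i.e. 1696×0.124 = (1−0.661)·E·0.276.
E = 210.3/(0.276×0.339) = 2247.7 kg/s.
Recycle D = 0.661×2247.7 = 1485.7 kg/s.
Combined feed N = 1696 + 1485.7 = 3181.7 kg/s.
Overhead W = N − E = 3181.7 − 2247.7 = 934.03 kg/s.

934 kg/s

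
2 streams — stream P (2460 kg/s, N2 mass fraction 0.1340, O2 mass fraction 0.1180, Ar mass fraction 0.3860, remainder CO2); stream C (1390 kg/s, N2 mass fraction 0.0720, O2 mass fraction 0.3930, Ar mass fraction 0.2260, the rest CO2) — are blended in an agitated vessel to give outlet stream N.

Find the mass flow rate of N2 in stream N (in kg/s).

N2 out = N2 in = 2460×0.134 + 1390×0.072 = 429.72 kg/s.

429.7 kg/s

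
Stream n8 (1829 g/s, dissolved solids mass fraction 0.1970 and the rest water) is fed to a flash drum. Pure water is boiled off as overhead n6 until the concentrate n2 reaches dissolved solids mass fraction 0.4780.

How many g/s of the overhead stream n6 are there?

dissolved solids is conserved: 1829×0.197 = 360.31 g/s all reports to the concentrate.
Concentrate = 360.31/(target fraction) = 753.79 g/s.
Overhead = 1829 − 753.79 = 1075.2 g/s.

1075 g/s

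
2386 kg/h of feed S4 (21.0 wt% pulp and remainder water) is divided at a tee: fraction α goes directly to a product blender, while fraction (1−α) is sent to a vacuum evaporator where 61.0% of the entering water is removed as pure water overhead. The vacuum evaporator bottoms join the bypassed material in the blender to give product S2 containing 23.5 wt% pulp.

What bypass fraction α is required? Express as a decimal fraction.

All 2386×0.210 = 501.06 kg/h of pulp reaches S2, so S2 = 501.06/0.235 = 2132.2 kg/h and vapour = 253.83 kg/h.
The evaporator receives (1−α)·2386 of feed at 0.790 water and removes 0.610 of that water:
0.610×0.790×(1−α)×2386 = 253.83
(1−α) = 253.83/1149.8 = 0.2208;  α = 0.7792.

0.779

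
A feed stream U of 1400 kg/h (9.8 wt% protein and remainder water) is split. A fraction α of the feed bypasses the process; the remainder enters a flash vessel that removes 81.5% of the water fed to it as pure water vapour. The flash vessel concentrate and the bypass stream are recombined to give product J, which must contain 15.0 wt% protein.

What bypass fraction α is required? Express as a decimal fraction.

0.528

All 1400×0.098 = 137.2 kg/h of protein reaches J, so J = 137.2/0.150 = 914.67 kg/h and vapour = 485.33 kg/h.
The evaporator receives (1−α)·1400 of feed at 0.902 water and removes 0.815 of that water:
0.815×0.902×(1−α)×1400 = 485.33
(1−α) = 485.33/1029.2 = 0.4716;  α = 0.5284.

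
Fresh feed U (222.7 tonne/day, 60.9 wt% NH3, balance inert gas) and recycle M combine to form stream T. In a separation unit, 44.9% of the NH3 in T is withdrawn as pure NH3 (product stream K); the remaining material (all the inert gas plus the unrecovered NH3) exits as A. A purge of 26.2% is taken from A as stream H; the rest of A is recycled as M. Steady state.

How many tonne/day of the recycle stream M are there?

inert gas enters only via U and leaves only via the purge: 222.7×0.391 = 0.262×(inert gas in A), and the separation unit passes all inert gas, so inert gas in T = inert gas in A = 332.35 tonne/day.
NH3 in T: m_A = 222.7×0.609 + (1−0.262)·(1−0.449)·m_A, so m_A = 135.62/0.5934 = 228.57 tonne/day.
A = (1−0.449)×228.57 + 332.35 = 458.29 tonne/day.
Recycle M = (1−0.262)×458.29 = 338.22 tonne/day.

338.2 tonne/day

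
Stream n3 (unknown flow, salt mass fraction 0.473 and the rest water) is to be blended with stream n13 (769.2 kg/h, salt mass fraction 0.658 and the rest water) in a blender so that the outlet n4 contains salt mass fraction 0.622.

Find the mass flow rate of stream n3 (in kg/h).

Let n3 be the unknown flow. Total out = 769.2 + n3.
salt balance: 506.13 + 0.473·n3 = 0.622·(769.2 + n3)
(0.473 − 0.622)·n3 = 0.622×769.2 − 506.13 = -27.691
n3 = -27.691 / -0.149 = 185.85 kg/h

185.8 kg/h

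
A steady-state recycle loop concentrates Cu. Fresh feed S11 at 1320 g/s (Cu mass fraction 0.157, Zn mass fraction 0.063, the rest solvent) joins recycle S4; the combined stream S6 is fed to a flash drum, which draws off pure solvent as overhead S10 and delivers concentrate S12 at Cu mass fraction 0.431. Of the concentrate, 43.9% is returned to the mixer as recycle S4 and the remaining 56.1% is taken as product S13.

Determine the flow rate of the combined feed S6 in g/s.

1696 g/s

Overall Cu balance (none leaves overhead): Cu in fresh feed = Cu in product, i.e. 1320×0.157 = (1−0.439)·S12·0.431.
S12 = 207.24/(0.431×0.561) = 857.1 g/s.
Recycle S4 = 0.439×857.1 = 376.27 g/s.
Combined feed S6 = 1320 + 376.27 = 1696.3 g/s.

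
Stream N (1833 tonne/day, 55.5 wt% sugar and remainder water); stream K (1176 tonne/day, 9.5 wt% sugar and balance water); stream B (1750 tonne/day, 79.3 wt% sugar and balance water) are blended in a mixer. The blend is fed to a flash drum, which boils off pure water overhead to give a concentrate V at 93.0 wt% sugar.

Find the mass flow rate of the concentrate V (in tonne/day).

2706 tonne/day

sugar entering = 1833×0.555 + 1176×0.095 + 1750×0.793 = 2516.8 tonne/day.
All sugar reports to V, so V = 2516.8/0.930 = 2706.2 tonne/day.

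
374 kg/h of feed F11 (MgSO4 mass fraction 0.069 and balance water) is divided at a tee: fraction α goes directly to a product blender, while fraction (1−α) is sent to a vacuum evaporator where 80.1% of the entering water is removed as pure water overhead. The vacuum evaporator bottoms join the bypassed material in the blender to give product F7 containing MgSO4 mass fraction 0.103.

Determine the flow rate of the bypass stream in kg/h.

208.4 kg/h

All 374×0.069 = 25.806 kg/h of MgSO4 reaches F7, so F7 = 25.806/0.103 = 250.54 kg/h and vapour = 123.46 kg/h.
The evaporator receives (1−α)·374 of feed at 0.931 water and removes 0.801 of that water:
0.801×0.931×(1−α)×374 = 123.46
(1−α) = 123.46/278.9 = 0.4426;  α = 0.5574.
Bypass flow = 0.5574×374 = 208.45 kg/h.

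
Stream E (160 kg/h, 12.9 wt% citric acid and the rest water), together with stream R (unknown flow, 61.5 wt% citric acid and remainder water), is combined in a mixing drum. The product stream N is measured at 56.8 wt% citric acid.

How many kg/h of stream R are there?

Let R be the unknown flow. Total out = 160 + R.
citric acid balance: 20.64 + 0.615·R = 0.568·(160 + R)
(0.615 − 0.568)·R = 0.568×160 − 20.64 = 70.24
R = 70.24 / 0.047 = 1494.5 kg/h

1494 kg/h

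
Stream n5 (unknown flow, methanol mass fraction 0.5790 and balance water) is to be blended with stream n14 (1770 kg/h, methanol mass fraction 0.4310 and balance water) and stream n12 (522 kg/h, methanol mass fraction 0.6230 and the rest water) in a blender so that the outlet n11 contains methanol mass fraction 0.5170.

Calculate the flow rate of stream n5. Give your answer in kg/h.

Let n5 be the unknown flow. Total out = 2292 + n5.
methanol balance: 1088.1 + 0.579·n5 = 0.517·(2292 + n5)
(0.579 − 0.517)·n5 = 0.517×2292 − 1088.1 = 96.888
n5 = 96.888 / 0.062 = 1562.7 kg/h

1563 kg/h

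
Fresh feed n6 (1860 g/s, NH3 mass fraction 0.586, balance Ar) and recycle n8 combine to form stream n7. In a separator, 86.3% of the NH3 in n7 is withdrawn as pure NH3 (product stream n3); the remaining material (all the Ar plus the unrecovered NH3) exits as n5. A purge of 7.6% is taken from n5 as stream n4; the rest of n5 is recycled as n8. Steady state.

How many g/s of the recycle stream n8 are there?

Ar enters only via n6 and leaves only via the purge: 1860×0.414 = 0.076×(Ar in n5), and the separator passes all Ar, so Ar in n7 = Ar in n5 = 10132 g/s.
NH3 in n7: m_A = 1860×0.586 + (1−0.076)·(1−0.863)·m_A, so m_A = 1090/0.8734 = 1247.9 g/s.
n5 = (1−0.863)×1247.9 + 10132 = 10303 g/s.
Recycle n8 = (1−0.076)×10303 = 9520 g/s.

9520 g/s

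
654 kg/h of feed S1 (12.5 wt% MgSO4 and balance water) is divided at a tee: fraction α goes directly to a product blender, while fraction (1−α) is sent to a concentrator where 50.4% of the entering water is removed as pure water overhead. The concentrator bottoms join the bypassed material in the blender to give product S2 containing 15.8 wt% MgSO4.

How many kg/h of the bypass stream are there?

All 654×0.125 = 81.75 kg/h of MgSO4 reaches S2, so S2 = 81.75/0.158 = 517.41 kg/h and vapour = 136.59 kg/h.
The evaporator receives (1−α)·654 of feed at 0.875 water and removes 0.504 of that water:
0.504×0.875×(1−α)×654 = 136.59
(1−α) = 136.59/288.41 = 0.4736;  α = 0.5264.
Bypass flow = 0.5264×654 = 344.26 kg/h.

344.3 kg/h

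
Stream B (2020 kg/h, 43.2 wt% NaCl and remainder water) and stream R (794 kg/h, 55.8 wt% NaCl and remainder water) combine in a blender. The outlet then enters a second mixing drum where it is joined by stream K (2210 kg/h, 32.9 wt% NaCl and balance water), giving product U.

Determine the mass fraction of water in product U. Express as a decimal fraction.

Overall, product flow = 5024 kg/h.
water in = 2020×0.568 + 794×0.442 + 2210×0.671 = 2981.2 kg/h.
water fraction in U = 0.593.

0.593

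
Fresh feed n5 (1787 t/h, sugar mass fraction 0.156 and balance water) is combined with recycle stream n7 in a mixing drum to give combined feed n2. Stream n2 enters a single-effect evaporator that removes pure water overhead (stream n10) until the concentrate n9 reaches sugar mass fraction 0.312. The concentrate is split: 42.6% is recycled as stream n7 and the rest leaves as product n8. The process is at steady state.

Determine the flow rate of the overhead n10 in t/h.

Overall sugar balance (none leaves overhead): sugar in fresh feed = sugar in product, i.e. 1787×0.156 = (1−0.426)·n9·0.312.
n9 = 278.77/(0.312×0.574) = 1556.6 t/h.
Recycle n7 = 0.426×1556.6 = 663.12 t/h.
Combined feed n2 = 1787 + 663.12 = 2450.1 t/h.
Overhead n10 = n2 − n9 = 2450.1 − 1556.6 = 893.5 t/h.

893.5 t/h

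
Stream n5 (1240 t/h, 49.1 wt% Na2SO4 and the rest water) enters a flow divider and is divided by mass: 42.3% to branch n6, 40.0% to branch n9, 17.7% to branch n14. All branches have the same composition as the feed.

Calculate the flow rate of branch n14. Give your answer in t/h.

219.5 t/h

Branch n14 flow = 0.177×1240 = 219.48 t/h.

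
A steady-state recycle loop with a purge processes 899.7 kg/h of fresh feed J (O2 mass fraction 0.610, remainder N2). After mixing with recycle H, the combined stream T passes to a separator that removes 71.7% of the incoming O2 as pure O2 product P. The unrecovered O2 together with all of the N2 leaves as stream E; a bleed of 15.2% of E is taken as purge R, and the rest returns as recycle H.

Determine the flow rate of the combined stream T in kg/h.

3031 kg/h

N2 enters only via J and leaves only via the purge: 899.7×0.390 = 0.152×(N2 in E), and the separator passes all N2, so N2 in T = N2 in E = 2308.4 kg/h.
O2 in T: m_A = 899.7×0.610 + (1−0.152)·(1−0.717)·m_A, so m_A = 548.82/0.7600 = 722.11 kg/h.
T = 722.11 + 2308.4 = 3030.6 kg/h.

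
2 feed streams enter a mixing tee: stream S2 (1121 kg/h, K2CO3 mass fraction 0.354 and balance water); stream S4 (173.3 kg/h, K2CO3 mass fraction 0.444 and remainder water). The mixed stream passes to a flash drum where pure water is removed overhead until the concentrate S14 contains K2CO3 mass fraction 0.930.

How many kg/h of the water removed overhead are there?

784.9 kg/h

K2CO3 entering = 1121×0.354 + 173.3×0.444 = 473.78 kg/h.
All K2CO3 reports to S14, so S14 = 473.78/0.930 = 509.44 kg/h.
Total feed = 1294.3 kg/h; overhead = 1294.3 − 509.44 = 784.86 kg/h.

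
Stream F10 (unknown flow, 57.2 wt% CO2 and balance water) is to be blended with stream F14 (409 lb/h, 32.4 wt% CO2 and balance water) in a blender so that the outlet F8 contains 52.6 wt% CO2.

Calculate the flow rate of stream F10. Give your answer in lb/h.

1796 lb/h

Let F10 be the unknown flow. Total out = 409 + F10.
CO2 balance: 132.52 + 0.572·F10 = 0.526·(409 + F10)
(0.572 − 0.526)·F10 = 0.526×409 − 132.52 = 82.618
F10 = 82.618 / 0.046 = 1796 lb/h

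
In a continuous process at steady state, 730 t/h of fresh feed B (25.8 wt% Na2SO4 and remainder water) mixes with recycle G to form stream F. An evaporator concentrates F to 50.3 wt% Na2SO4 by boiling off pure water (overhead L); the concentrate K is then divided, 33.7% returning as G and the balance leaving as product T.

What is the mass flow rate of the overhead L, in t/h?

355.6 t/h

Overall Na2SO4 balance (none leaves overhead): Na2SO4 in fresh feed = Na2SO4 in product, i.e. 730×0.258 = (1−0.337)·K·0.503.
K = 188.34/(0.503×0.663) = 564.76 t/h.
Recycle G = 0.337×564.76 = 190.32 t/h.
Combined feed F = 730 + 190.32 = 920.32 t/h.
Overhead L = F − K = 920.32 − 564.76 = 355.57 t/h.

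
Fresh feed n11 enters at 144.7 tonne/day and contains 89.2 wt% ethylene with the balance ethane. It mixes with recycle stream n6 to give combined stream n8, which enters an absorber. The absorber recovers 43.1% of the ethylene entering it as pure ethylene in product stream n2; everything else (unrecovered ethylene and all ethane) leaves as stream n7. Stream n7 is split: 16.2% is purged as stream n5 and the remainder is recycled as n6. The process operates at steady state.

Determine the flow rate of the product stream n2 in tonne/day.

106.3 tonne/day

ethylene in n8: m_A = 144.7×0.892 + (1−0.162)·(1−0.431)·m_A, so m_A = 129.07/0.5232 = 246.71 tonne/day.
Product n2 = 0.431×246.71 = 106.33 tonne/day.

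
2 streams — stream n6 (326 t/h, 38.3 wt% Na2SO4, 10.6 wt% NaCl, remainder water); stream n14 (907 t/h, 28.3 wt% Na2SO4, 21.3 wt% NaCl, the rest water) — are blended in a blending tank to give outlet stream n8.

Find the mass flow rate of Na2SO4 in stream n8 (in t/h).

381.5 t/h

Na2SO4 out = Na2SO4 in = 326×0.383 + 907×0.283 = 381.54 t/h.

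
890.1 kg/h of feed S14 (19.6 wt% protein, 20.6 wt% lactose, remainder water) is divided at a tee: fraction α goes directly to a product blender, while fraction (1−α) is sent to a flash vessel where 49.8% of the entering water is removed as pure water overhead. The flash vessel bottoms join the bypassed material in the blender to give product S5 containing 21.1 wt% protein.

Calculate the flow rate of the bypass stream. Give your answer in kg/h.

All 890.1×0.196 = 174.46 kg/h of protein reaches S5, so S5 = 174.46/0.211 = 826.82 kg/h and vapour = 63.277 kg/h.
The evaporator receives (1−α)·890.1 of feed at 0.598 water and removes 0.498 of that water:
0.498×0.598×(1−α)×890.1 = 63.277
(1−α) = 63.277/265.08 = 0.2387;  α = 0.7613.
Bypass flow = 0.7613×890.1 = 677.62 kg/h.

677.6 kg/h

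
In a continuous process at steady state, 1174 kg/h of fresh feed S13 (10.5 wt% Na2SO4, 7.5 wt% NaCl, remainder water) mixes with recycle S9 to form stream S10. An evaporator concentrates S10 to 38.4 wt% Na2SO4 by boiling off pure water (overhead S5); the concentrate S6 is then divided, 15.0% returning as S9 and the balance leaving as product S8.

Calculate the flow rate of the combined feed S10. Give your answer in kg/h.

Overall Na2SO4 balance (none leaves overhead): Na2SO4 in fresh feed = Na2SO4 in product, i.e. 1174×0.105 = (1−0.150)·S6·0.384.
S6 = 123.27/(0.384×0.850) = 377.67 kg/h.
Recycle S9 = 0.150×377.67 = 56.65 kg/h.
Combined feed S10 = 1174 + 56.65 = 1230.6 kg/h.

1231 kg/h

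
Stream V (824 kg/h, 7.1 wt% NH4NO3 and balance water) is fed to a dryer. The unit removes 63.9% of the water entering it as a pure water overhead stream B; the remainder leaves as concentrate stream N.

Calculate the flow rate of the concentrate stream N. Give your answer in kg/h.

334.8 kg/h

water entering = 824×0.929 = 765.5 kg/h; overhead removed = 0.639×765.5 = 489.15 kg/h.
Concentrate = 824 − 489.15 = 334.85 kg/h.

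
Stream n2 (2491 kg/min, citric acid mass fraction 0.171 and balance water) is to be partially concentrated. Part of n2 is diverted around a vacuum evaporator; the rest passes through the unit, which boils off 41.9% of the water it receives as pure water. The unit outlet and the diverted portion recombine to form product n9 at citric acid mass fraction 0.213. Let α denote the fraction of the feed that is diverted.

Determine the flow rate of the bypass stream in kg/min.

All 2491×0.171 = 425.96 kg/min of citric acid reaches n9, so n9 = 425.96/0.213 = 1999.8 kg/min and vapour = 491.18 kg/min.
The evaporator receives (1−α)·2491 of feed at 0.829 water and removes 0.419 of that water:
0.419×0.829×(1−α)×2491 = 491.18
(1−α) = 491.18/865.25 = 0.5677;  α = 0.4323.
Bypass flow = 0.4323×2491 = 1076.9 kg/min.

1077 kg/min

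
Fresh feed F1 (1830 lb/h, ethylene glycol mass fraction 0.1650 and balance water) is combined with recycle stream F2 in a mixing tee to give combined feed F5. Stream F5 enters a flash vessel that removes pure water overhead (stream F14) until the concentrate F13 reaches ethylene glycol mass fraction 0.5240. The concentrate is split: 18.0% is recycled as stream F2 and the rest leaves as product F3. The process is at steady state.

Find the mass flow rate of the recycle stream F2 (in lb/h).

Overall ethylene glycol balance (none leaves overhead): ethylene glycol in fresh feed = ethylene glycol in product, i.e. 1830×0.165 = (1−0.180)·F13·0.524.
F13 = 301.95/(0.524×0.820) = 702.73 lb/h.
Recycle F2 = 0.180×702.73 = 126.49 lb/h.

126.5 lb/h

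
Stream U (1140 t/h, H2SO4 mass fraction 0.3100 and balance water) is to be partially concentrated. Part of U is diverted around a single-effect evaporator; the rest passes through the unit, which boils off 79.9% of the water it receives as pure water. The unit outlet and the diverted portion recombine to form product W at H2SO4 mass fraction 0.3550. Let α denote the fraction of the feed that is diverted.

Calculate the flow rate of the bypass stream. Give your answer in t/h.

All 1140×0.310 = 353.4 t/h of H2SO4 reaches W, so W = 353.4/0.355 = 995.49 t/h and vapour = 144.51 t/h.
The evaporator receives (1−α)·1140 of feed at 0.690 water and removes 0.799 of that water:
0.799×0.690×(1−α)×1140 = 144.51
(1−α) = 144.51/628.49 = 0.2299;  α = 0.7701.
Bypass flow = 0.7701×1140 = 877.88 t/h.

877.9 t/h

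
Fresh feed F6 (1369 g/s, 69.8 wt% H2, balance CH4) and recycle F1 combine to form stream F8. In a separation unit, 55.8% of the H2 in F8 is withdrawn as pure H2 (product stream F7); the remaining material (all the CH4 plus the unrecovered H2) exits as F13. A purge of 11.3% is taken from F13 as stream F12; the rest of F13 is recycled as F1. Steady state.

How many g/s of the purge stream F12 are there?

CH4 enters only via F6 and leaves only via the purge: 1369×0.302 = 0.113×(CH4 in F13), and the separation unit passes all CH4, so CH4 in F8 = CH4 in F13 = 3658.7 g/s.
H2 in F8: m_A = 1369×0.698 + (1−0.113)·(1−0.558)·m_A, so m_A = 955.56/0.6079 = 1571.8 g/s.
F13 = (1−0.558)×1571.8 + 3658.7 = 4353.5 g/s.
Purge F12 = 0.113×4353.5 = 491.94 g/s.

491.9 g/s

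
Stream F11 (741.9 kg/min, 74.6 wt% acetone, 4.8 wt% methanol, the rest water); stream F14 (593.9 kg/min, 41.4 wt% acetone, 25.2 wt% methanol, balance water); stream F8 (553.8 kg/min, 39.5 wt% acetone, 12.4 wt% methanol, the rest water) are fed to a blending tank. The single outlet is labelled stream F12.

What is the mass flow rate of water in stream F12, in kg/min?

617.6 kg/min

water out = water in = 741.9×0.206 + 593.9×0.334 + 553.8×0.481 = 617.57 kg/min.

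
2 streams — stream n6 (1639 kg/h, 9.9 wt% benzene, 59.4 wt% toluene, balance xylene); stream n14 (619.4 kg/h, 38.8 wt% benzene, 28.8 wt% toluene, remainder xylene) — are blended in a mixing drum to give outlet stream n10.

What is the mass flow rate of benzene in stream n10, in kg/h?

402.6 kg/h

benzene out = benzene in = 1639×0.099 + 619.4×0.388 = 402.59 kg/h.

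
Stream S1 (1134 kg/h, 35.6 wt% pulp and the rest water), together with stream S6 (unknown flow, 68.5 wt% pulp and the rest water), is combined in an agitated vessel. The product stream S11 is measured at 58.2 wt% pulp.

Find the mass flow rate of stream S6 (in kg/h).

2488 kg/h

Let S6 be the unknown flow. Total out = 1134 + S6.
pulp balance: 403.7 + 0.685·S6 = 0.582·(1134 + S6)
(0.685 − 0.582)·S6 = 0.582×1134 − 403.7 = 256.28
S6 = 256.28 / 0.103 = 2488.2 kg/h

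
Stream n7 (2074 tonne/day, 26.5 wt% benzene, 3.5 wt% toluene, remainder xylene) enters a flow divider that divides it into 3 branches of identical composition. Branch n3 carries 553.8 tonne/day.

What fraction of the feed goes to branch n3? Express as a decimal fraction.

0.267

Fraction to n3 = 553.8/2074 = 0.2670.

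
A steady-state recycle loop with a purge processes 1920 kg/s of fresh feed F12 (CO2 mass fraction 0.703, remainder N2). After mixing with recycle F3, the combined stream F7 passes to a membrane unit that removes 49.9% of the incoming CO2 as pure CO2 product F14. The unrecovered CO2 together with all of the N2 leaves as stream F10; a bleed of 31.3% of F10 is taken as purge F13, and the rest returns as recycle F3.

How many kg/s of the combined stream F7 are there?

3880 kg/s

N2 enters only via F12 and leaves only via the purge: 1920×0.297 = 0.313×(N2 in F10), and the membrane unit passes all N2, so N2 in F7 = N2 in F10 = 1821.9 kg/s.
CO2 in F7: m_A = 1920×0.703 + (1−0.313)·(1−0.499)·m_A, so m_A = 1349.8/0.6558 = 2058.1 kg/s.
F7 = 2058.1 + 1821.9 = 3880 kg/s.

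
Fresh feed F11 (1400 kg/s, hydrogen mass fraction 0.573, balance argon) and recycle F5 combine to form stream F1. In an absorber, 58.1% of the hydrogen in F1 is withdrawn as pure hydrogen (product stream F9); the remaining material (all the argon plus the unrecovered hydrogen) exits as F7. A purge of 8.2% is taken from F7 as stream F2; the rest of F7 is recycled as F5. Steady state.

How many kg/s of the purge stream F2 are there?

642.6 kg/s

argon enters only via F11 and leaves only via the purge: 1400×0.427 = 0.082×(argon in F7), and the absorber passes all argon, so argon in F1 = argon in F7 = 7290.2 kg/s.
hydrogen in F1: m_A = 1400×0.573 + (1−0.082)·(1−0.581)·m_A, so m_A = 802.2/0.6154 = 1303.6 kg/s.
F7 = (1−0.581)×1303.6 + 7290.2 = 7836.5 kg/s.
Purge F2 = 0.082×7836.5 = 642.59 kg/s.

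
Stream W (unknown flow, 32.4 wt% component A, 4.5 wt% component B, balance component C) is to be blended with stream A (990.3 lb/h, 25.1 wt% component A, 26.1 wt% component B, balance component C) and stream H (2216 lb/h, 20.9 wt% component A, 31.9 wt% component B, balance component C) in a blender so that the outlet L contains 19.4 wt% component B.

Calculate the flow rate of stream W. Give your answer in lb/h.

Let W be the unknown flow. Total out = 3206.3 + W.
component B balance: 965.37 + 0.045·W = 0.194·(3206.3 + W)
(0.045 − 0.194)·W = 0.194×3206.3 − 965.37 = -343.35
W = -343.35 / -0.149 = 2304.4 lb/h

2304 lb/h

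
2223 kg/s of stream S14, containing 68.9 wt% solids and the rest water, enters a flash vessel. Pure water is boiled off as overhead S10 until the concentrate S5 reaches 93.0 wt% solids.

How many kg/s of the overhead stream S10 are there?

576.1 kg/s

solids is conserved: 2223×0.689 = 1531.6 kg/s all reports to the concentrate.
Concentrate = 1531.6/(target fraction) = 1646.9 kg/s.
Overhead = 2223 − 1646.9 = 576.07 kg/s.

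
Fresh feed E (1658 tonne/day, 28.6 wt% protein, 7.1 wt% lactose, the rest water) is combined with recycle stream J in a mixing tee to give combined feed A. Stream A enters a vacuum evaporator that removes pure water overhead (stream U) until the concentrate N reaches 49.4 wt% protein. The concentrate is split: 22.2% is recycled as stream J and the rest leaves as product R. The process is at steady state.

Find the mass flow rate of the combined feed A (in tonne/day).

Overall protein balance (none leaves overhead): protein in fresh feed = protein in product, i.e. 1658×0.286 = (1−0.222)·N·0.494.
N = 474.19/(0.494×0.778) = 1233.8 tonne/day.
Recycle J = 0.222×1233.8 = 273.9 tonne/day.
Combined feed A = 1658 + 273.9 = 1931.9 tonne/day.

1932 tonne/day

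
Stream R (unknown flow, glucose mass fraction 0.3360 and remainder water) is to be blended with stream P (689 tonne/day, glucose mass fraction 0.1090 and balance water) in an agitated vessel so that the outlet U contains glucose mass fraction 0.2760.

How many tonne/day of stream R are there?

Let R be the unknown flow. Total out = 689 + R.
glucose balance: 75.101 + 0.336·R = 0.276·(689 + R)
(0.336 − 0.276)·R = 0.276×689 − 75.101 = 115.06
R = 115.06 / 0.060 = 1917.7 tonne/day

1918 tonne/day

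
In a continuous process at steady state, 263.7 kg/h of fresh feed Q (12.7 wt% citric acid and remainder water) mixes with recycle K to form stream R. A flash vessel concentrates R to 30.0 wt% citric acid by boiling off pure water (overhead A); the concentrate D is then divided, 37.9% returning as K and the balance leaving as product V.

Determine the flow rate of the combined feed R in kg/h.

331.8 kg/h

Overall citric acid balance (none leaves overhead): citric acid in fresh feed = citric acid in product, i.e. 263.7×0.127 = (1−0.379)·D·0.300.
D = 33.49/(0.300×0.621) = 179.76 kg/h.
Recycle K = 0.379×179.76 = 68.13 kg/h.
Combined feed R = 263.7 + 68.13 = 331.83 kg/h.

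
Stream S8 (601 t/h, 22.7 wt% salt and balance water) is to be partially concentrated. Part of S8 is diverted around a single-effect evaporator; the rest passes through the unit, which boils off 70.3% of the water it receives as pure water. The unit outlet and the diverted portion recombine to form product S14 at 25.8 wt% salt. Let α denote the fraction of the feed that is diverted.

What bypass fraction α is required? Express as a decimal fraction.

All 601×0.227 = 136.43 t/h of salt reaches S14, so S14 = 136.43/0.258 = 528.79 t/h and vapour = 72.213 t/h.
The evaporator receives (1−α)·601 of feed at 0.773 water and removes 0.703 of that water:
0.703×0.773×(1−α)×601 = 72.213
(1−α) = 72.213/326.59 = 0.2211;  α = 0.7789.

0.779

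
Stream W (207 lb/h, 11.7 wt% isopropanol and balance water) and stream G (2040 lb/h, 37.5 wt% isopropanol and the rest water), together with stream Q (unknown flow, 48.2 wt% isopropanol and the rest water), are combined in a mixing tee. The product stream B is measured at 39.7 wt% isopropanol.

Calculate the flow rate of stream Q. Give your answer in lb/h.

1210 lb/h

Let Q be the unknown flow. Total out = 2247 + Q.
isopropanol balance: 789.22 + 0.482·Q = 0.397·(2247 + Q)
(0.482 − 0.397)·Q = 0.397×2247 − 789.22 = 102.84
Q = 102.84 / 0.085 = 1209.9 lb/h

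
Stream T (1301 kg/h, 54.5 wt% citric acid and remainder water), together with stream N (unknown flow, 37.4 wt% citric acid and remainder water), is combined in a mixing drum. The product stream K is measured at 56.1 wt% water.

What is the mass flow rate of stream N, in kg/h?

2122 kg/h

Let N be the unknown flow. Total out = 1301 + N.
water balance: 591.96 + 0.626·N = 0.561·(1301 + N)
(0.626 − 0.561)·N = 0.561×1301 − 591.96 = 137.91
N = 137.91 / 0.065 = 2121.6 kg/h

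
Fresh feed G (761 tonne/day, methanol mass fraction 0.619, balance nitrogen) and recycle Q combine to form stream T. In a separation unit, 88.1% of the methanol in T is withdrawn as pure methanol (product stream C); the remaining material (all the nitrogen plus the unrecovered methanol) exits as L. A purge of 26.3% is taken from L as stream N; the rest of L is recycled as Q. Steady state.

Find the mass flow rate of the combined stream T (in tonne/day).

nitrogen enters only via G and leaves only via the purge: 761×0.381 = 0.263×(nitrogen in L), and the separation unit passes all nitrogen, so nitrogen in T = nitrogen in L = 1102.4 tonne/day.
methanol in T: m_A = 761×0.619 + (1−0.263)·(1−0.881)·m_A, so m_A = 471.06/0.9123 = 516.34 tonne/day.
T = 516.34 + 1102.4 = 1618.8 tonne/day.

1619 tonne/day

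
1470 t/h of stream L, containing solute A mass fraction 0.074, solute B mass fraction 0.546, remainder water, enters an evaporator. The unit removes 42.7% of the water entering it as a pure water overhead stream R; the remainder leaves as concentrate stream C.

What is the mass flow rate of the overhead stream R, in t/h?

water entering = 1470×0.380 = 558.6 t/h; overhead removed = 0.427×558.6 = 238.52 t/h.

238.5 t/h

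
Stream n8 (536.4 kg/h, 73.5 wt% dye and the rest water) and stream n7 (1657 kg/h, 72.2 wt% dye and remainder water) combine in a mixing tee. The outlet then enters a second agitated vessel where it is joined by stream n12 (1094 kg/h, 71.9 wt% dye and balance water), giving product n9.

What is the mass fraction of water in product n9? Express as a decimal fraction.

Overall, product flow = 3287.4 kg/h.
water in = 536.4×0.265 + 1657×0.278 + 1094×0.281 = 910.21 kg/h.
water fraction in n9 = 0.277.

0.277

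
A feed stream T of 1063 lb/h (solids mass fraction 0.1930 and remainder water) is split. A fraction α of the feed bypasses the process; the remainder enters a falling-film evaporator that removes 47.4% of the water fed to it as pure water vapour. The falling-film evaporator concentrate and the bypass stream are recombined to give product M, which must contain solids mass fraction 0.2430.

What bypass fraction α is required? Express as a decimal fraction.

0.462

All 1063×0.193 = 205.16 lb/h of solids reaches M, so M = 205.16/0.243 = 844.28 lb/h and vapour = 218.72 lb/h.
The evaporator receives (1−α)·1063 of feed at 0.807 water and removes 0.474 of that water:
0.474×0.807×(1−α)×1063 = 218.72
(1−α) = 218.72/406.62 = 0.5379;  α = 0.4621.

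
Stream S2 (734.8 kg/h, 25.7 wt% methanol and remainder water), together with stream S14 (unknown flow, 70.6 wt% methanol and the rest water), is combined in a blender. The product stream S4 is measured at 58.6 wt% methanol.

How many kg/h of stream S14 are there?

2015 kg/h

Let S14 be the unknown flow. Total out = 734.8 + S14.
methanol balance: 188.84 + 0.706·S14 = 0.586·(734.8 + S14)
(0.706 − 0.586)·S14 = 0.586×734.8 − 188.84 = 241.75
S14 = 241.75 / 0.120 = 2014.6 kg/h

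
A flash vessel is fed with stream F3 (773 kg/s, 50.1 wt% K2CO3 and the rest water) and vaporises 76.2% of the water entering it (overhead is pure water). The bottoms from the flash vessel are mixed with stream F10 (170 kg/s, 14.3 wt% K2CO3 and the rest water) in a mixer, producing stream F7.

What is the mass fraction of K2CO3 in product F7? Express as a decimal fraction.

Vapour removed = 0.762×0.499×773 = 293.92 kg/s; concentrate = 479.08 kg/s.
K2CO3 reaching the mixer = 387.27 (from concentrate) + 170×0.143 = 411.58 kg/s.
Product flow = 479.08 + 170 = 649.08 kg/s; K2CO3 fraction = 0.634.

0.634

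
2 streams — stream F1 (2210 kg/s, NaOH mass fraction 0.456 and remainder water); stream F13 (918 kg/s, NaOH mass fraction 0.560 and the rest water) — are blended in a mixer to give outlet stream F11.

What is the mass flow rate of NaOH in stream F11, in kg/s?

1522 kg/s

NaOH out = NaOH in = 2210×0.456 + 918×0.560 = 1521.8 kg/s.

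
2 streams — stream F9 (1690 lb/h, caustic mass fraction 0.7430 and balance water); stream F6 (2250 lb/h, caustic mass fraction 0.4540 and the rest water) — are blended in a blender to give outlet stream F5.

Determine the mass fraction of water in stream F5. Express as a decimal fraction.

0.4220

Total flow out = 1690 + 2250 = 3940 lb/h.
water in = 1690×0.257 + 2250×0.546 = 1662.8 lb/h.
water mass fraction in F5 = 1662.8/3940 = 0.4220.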